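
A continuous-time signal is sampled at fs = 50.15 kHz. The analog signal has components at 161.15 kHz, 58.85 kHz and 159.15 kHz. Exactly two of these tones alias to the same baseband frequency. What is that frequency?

fs/2 = 25.075 kHz.
161.15 kHz mod fs = 10.7 kHz.
10.7 kHz ≤ fs/2 = 25.075 kHz, appears at 10.7 kHz.
58.85 kHz mod fs = 8.7 kHz.
8.7 kHz ≤ fs/2 = 25.075 kHz, appears at 8.7 kHz.
159.15 kHz mod fs = 8.7 kHz.
8.7 kHz ≤ fs/2 = 25.075 kHz, appears at 8.7 kHz.
58.85 kHz and 159.15 kHz both map to 8.7 kHz.

8.7 kHz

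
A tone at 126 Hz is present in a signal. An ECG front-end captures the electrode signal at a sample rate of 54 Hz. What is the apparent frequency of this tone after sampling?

126 Hz mod fs = 18 Hz.
18 Hz ≤ fs/2 = 27 Hz, appears at 18 Hz.

18 Hz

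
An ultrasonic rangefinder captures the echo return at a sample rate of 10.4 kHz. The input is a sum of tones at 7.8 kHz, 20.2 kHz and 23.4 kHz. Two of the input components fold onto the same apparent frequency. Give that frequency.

fs/2 = 5.2 kHz.
7.8 kHz > fs/2 = 5.2 kHz, folds to fs − 7.8 kHz = 2.6 kHz.
20.2 kHz mod fs = 9.8 kHz.
9.8 kHz > fs/2 = 5.2 kHz, folds to fs − 9.8 kHz = 0.6 kHz.
23.4 kHz mod fs = 2.6 kHz.
2.6 kHz ≤ fs/2 = 5.2 kHz, appears at 2.6 kHz.
7.8 kHz and 23.4 kHz both map to 2.6 kHz.

2.6 kHz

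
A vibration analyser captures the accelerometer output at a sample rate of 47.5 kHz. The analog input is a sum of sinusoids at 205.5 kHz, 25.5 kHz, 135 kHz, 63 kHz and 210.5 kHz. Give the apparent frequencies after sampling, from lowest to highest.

7.5 kHz, 15.5 kHz, 20.5 kHz, 22 kHz

fs/2 = 23.75 kHz.
205.5 kHz mod fs = 15.5 kHz.
15.5 kHz ≤ fs/2 = 23.75 kHz, appears at 15.5 kHz.
25.5 kHz > fs/2 = 23.75 kHz, folds to fs − 25.5 kHz = 22 kHz.
135 kHz mod fs = 40 kHz.
40 kHz > fs/2 = 23.75 kHz, folds to fs − 40 kHz = 7.5 kHz.
63 kHz mod fs = 15.5 kHz.
15.5 kHz ≤ fs/2 = 23.75 kHz, appears at 15.5 kHz.
210.5 kHz mod fs = 20.5 kHz.
20.5 kHz ≤ fs/2 = 23.75 kHz, appears at 20.5 kHz.
Distinct values: {7.5 kHz, 15.5 kHz, 20.5 kHz, 22 kHz}.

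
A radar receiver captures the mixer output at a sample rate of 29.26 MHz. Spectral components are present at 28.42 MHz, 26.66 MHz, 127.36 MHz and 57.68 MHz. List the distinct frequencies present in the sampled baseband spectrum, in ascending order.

fs/2 = 14.63 MHz.
28.42 MHz > fs/2 = 14.63 MHz, folds to fs − 28.42 MHz = 0.84 MHz.
26.66 MHz > fs/2 = 14.63 MHz, folds to fs − 26.66 MHz = 2.6 MHz.
127.36 MHz mod fs = 10.32 MHz.
10.32 MHz ≤ fs/2 = 14.63 MHz, appears at 10.32 MHz.
57.68 MHz mod fs = 28.42 MHz.
28.42 MHz > fs/2 = 14.63 MHz, folds to fs − 28.42 MHz = 0.84 MHz.
Distinct values: {0.84 MHz, 2.6 MHz, 10.32 MHz}.

0.84 MHz, 2.6 MHz, 10.32 MHz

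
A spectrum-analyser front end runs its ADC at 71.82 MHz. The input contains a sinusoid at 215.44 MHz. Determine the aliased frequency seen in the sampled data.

215.44 MHz mod fs = 71.8 MHz.
71.8 MHz > fs/2 = 35.91 MHz, folds to fs − 71.8 MHz = 0.02 MHz.

0.02 MHz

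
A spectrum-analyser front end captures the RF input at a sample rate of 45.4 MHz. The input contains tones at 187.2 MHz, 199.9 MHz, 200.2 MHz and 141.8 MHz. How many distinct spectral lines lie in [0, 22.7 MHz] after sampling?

3

fs/2 = 22.7 MHz.
187.2 MHz mod fs = 5.6 MHz.
5.6 MHz ≤ fs/2 = 22.7 MHz, appears at 5.6 MHz.
199.9 MHz mod fs = 18.3 MHz.
18.3 MHz ≤ fs/2 = 22.7 MHz, appears at 18.3 MHz.
200.2 MHz mod fs = 18.6 MHz.
18.6 MHz ≤ fs/2 = 22.7 MHz, appears at 18.6 MHz.
141.8 MHz mod fs = 5.6 MHz.
5.6 MHz ≤ fs/2 = 22.7 MHz, appears at 5.6 MHz.
Distinct values: {5.6 MHz, 18.3 MHz, 18.6 MHz} → 3.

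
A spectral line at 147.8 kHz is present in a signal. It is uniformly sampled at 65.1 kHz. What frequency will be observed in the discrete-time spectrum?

17.6 kHz

147.8 kHz mod fs = 17.6 kHz.
17.6 kHz ≤ fs/2 = 32.55 kHz, appears at 17.6 kHz.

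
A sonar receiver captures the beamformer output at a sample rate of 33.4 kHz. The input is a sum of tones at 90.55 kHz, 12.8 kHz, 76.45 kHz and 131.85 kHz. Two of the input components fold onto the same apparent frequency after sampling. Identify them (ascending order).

76.45 kHz, 90.55 kHz

fs/2 = 16.7 kHz.
90.55 kHz mod fs = 23.75 kHz.
23.75 kHz > fs/2 = 16.7 kHz, folds to fs − 23.75 kHz = 9.65 kHz.
12.8 kHz ≤ fs/2 = 16.7 kHz, passes unchanged.
76.45 kHz mod fs = 9.65 kHz.
9.65 kHz ≤ fs/2 = 16.7 kHz, appears at 9.65 kHz.
131.85 kHz mod fs = 31.65 kHz.
31.65 kHz > fs/2 = 16.7 kHz, folds to fs − 31.65 kHz = 1.75 kHz.
76.45 kHz and 90.55 kHz both map to 9.65 kHz.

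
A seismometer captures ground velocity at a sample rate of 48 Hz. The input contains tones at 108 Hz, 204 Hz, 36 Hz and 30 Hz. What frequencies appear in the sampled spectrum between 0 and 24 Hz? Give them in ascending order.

12 Hz, 18 Hz

fs/2 = 24 Hz.
108 Hz mod fs = 12 Hz.
12 Hz ≤ fs/2 = 24 Hz, appears at 12 Hz.
204 Hz mod fs = 12 Hz.
12 Hz ≤ fs/2 = 24 Hz, appears at 12 Hz.
36 Hz > fs/2 = 24 Hz, folds to fs − 36 Hz = 12 Hz.
30 Hz > fs/2 = 24 Hz, folds to fs − 30 Hz = 18 Hz.
Distinct values: {12 Hz, 18 Hz}.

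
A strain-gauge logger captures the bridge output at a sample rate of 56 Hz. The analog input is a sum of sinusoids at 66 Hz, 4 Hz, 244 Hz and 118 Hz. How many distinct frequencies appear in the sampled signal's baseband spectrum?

4

fs/2 = 28 Hz.
66 Hz mod fs = 10 Hz.
10 Hz ≤ fs/2 = 28 Hz, appears at 10 Hz.
4 Hz ≤ fs/2 = 28 Hz, passes unchanged.
244 Hz mod fs = 20 Hz.
20 Hz ≤ fs/2 = 28 Hz, appears at 20 Hz.
118 Hz mod fs = 6 Hz.
6 Hz ≤ fs/2 = 28 Hz, appears at 6 Hz.
Distinct values: {4 Hz, 6 Hz, 10 Hz, 20 Hz} → 4.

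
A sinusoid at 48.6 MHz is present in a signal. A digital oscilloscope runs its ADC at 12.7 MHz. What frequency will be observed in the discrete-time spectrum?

2.2 MHz

48.6 MHz mod fs = 10.5 MHz.
10.5 MHz > fs/2 = 6.35 MHz, folds to fs − 10.5 MHz = 2.2 MHz.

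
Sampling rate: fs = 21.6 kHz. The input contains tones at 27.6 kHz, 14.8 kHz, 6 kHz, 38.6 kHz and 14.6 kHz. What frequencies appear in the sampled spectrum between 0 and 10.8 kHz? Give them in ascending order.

fs/2 = 10.8 kHz.
27.6 kHz mod fs = 6 kHz.
6 kHz ≤ fs/2 = 10.8 kHz, appears at 6 kHz.
14.8 kHz > fs/2 = 10.8 kHz, folds to fs − 14.8 kHz = 6.8 kHz.
6 kHz ≤ fs/2 = 10.8 kHz, passes unchanged.
38.6 kHz mod fs = 17 kHz.
17 kHz > fs/2 = 10.8 kHz, folds to fs − 17 kHz = 4.6 kHz.
14.6 kHz > fs/2 = 10.8 kHz, folds to fs − 14.6 kHz = 7 kHz.
Distinct values: {4.6 kHz, 6 kHz, 6.8 kHz, 7 kHz}.

4.6 kHz, 6 kHz, 6.8 kHz, 7 kHz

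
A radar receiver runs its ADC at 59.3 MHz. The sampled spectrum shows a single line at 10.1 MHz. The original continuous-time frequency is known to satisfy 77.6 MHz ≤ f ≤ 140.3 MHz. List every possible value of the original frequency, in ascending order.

Frequencies that alias to 10.1 MHz are k·fs ± 10.1 MHz for integer k ≥ 0.
k=0: 10.1 MHz.
k=1: 49.2 MHz, 69.4 MHz.
k=2: 108.5 MHz, 128.7 MHz.
k=3: 167.8 MHz, 188 MHz.
Within [77.6 MHz, 140.3 MHz]: 108.5 MHz, 128.7 MHz.

108.5 MHz, 128.7 MHz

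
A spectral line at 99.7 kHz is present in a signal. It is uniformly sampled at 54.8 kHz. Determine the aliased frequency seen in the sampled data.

99.7 kHz mod fs = 44.9 kHz.
44.9 kHz > fs/2 = 27.4 kHz, folds to fs − 44.9 kHz = 9.9 kHz.

9.9 kHz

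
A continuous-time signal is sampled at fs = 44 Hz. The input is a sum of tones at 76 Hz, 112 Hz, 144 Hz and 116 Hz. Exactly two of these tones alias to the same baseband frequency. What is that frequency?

fs/2 = 22 Hz.
76 Hz mod fs = 32 Hz.
32 Hz > fs/2 = 22 Hz, folds to fs − 32 Hz = 12 Hz.
112 Hz mod fs = 24 Hz.
24 Hz > fs/2 = 22 Hz, folds to fs − 24 Hz = 20 Hz.
144 Hz mod fs = 12 Hz.
12 Hz ≤ fs/2 = 22 Hz, appears at 12 Hz.
116 Hz mod fs = 28 Hz.
28 Hz > fs/2 = 22 Hz, folds to fs − 28 Hz = 16 Hz.
76 Hz and 144 Hz both map to 12 Hz.

12 Hz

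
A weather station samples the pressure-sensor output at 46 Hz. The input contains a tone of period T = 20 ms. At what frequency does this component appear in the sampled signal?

T = 20 ms → f = 1/T = 50 Hz.
50 Hz mod fs = 4 Hz.
4 Hz ≤ fs/2 = 23 Hz, appears at 4 Hz.

4 Hz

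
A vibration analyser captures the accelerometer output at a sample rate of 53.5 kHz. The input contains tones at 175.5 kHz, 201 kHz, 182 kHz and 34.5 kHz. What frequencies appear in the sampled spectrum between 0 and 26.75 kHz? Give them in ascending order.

13 kHz, 15 kHz, 19 kHz, 21.5 kHz

fs/2 = 26.75 kHz.
175.5 kHz mod fs = 15 kHz.
15 kHz ≤ fs/2 = 26.75 kHz, appears at 15 kHz.
201 kHz mod fs = 40.5 kHz.
40.5 kHz > fs/2 = 26.75 kHz, folds to fs − 40.5 kHz = 13 kHz.
182 kHz mod fs = 21.5 kHz.
21.5 kHz ≤ fs/2 = 26.75 kHz, appears at 21.5 kHz.
34.5 kHz > fs/2 = 26.75 kHz, folds to fs − 34.5 kHz = 19 kHz.
Distinct values: {13 kHz, 15 kHz, 19 kHz, 21.5 kHz}.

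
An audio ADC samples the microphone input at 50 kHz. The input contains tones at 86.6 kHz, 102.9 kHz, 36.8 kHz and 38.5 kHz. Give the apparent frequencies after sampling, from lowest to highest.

fs/2 = 25 kHz.
86.6 kHz mod fs = 36.6 kHz.
36.6 kHz > fs/2 = 25 kHz, folds to fs − 36.6 kHz = 13.4 kHz.
102.9 kHz mod fs = 2.9 kHz.
2.9 kHz ≤ fs/2 = 25 kHz, appears at 2.9 kHz.
36.8 kHz > fs/2 = 25 kHz, folds to fs − 36.8 kHz = 13.2 kHz.
38.5 kHz > fs/2 = 25 kHz, folds to fs − 38.5 kHz = 11.5 kHz.
Distinct values: {2.9 kHz, 11.5 kHz, 13.2 kHz, 13.4 kHz}.

2.9 kHz, 11.5 kHz, 13.2 kHz, 13.4 kHz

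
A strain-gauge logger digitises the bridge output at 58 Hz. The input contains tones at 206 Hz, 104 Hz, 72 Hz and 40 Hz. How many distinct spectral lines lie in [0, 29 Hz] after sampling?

fs/2 = 29 Hz.
206 Hz mod fs = 32 Hz.
32 Hz > fs/2 = 29 Hz, folds to fs − 32 Hz = 26 Hz.
104 Hz mod fs = 46 Hz.
46 Hz > fs/2 = 29 Hz, folds to fs − 46 Hz = 12 Hz.
72 Hz mod fs = 14 Hz.
14 Hz ≤ fs/2 = 29 Hz, appears at 14 Hz.
40 Hz > fs/2 = 29 Hz, folds to fs − 40 Hz = 18 Hz.
Distinct values: {12 Hz, 14 Hz, 18 Hz, 26 Hz} → 4.

4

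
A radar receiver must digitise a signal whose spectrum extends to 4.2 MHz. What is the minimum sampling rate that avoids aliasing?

8.4 MHz

Nyquist rate = 2 × 4.2 MHz = 8.4 MHz.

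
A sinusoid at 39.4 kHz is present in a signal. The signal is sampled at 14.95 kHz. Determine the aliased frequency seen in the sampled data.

39.4 kHz mod fs = 9.5 kHz.
9.5 kHz > fs/2 = 7.475 kHz, folds to fs − 9.5 kHz = 5.45 kHz.

5.45 kHz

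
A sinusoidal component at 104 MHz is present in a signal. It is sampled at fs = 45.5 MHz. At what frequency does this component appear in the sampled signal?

13 MHz

104 MHz mod fs = 13 MHz.
13 MHz ≤ fs/2 = 22.75 MHz, appears at 13 MHz.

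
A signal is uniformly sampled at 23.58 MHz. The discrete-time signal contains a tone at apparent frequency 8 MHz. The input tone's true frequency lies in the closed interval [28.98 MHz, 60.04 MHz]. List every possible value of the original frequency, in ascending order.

Frequencies that alias to 8 MHz are k·fs ± 8 MHz for integer k ≥ 0.
k=0: 8 MHz.
k=1: 15.58 MHz, 31.58 MHz.
k=2: 39.16 MHz, 55.16 MHz.
k=3: 62.74 MHz, 78.74 MHz.
Within [28.98 MHz, 60.04 MHz]: 31.58 MHz, 39.16 MHz, 55.16 MHz.

31.58 MHz, 39.16 MHz, 55.16 MHz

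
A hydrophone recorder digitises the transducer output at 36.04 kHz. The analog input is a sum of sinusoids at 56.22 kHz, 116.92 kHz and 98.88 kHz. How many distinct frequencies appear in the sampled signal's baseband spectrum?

fs/2 = 18.02 kHz.
56.22 kHz mod fs = 20.18 kHz.
20.18 kHz > fs/2 = 18.02 kHz, folds to fs − 20.18 kHz = 15.86 kHz.
116.92 kHz mod fs = 8.8 kHz.
8.8 kHz ≤ fs/2 = 18.02 kHz, appears at 8.8 kHz.
98.88 kHz mod fs = 26.8 kHz.
26.8 kHz > fs/2 = 18.02 kHz, folds to fs − 26.8 kHz = 9.24 kHz.
Distinct values: {8.8 kHz, 9.24 kHz, 15.86 kHz} → 3.

3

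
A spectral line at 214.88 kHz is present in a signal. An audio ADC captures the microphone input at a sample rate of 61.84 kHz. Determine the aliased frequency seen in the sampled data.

29.36 kHz

214.88 kHz mod fs = 29.36 kHz.
29.36 kHz ≤ fs/2 = 30.92 kHz, appears at 29.36 kHz.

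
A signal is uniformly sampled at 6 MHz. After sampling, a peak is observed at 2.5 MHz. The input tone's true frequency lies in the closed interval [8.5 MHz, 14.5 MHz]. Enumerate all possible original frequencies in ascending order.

8.5 MHz, 9.5 MHz, 14.5 MHz

Frequencies that alias to 2.5 MHz are k·fs ± 2.5 MHz for integer k ≥ 0.
k=0: 2.5 MHz.
k=1: 3.5 MHz, 8.5 MHz.
k=2: 9.5 MHz, 14.5 MHz.
k=3: 15.5 MHz, 20.5 MHz.
Within [8.5 MHz, 14.5 MHz]: 8.5 MHz, 9.5 MHz, 14.5 MHz.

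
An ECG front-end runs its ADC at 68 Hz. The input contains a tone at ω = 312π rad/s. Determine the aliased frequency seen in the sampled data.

20 Hz

ω = 312π rad/s → f = ω/(2π) = 156 Hz.
156 Hz mod fs = 20 Hz.
20 Hz ≤ fs/2 = 34 Hz, appears at 20 Hz.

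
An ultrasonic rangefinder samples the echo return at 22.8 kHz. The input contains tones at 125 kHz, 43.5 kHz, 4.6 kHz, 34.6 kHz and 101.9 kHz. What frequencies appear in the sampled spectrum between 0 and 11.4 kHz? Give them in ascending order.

fs/2 = 11.4 kHz.
125 kHz mod fs = 11 kHz.
11 kHz ≤ fs/2 = 11.4 kHz, appears at 11 kHz.
43.5 kHz mod fs = 20.7 kHz.
20.7 kHz > fs/2 = 11.4 kHz, folds to fs − 20.7 kHz = 2.1 kHz.
4.6 kHz ≤ fs/2 = 11.4 kHz, passes unchanged.
34.6 kHz mod fs = 11.8 kHz.
11.8 kHz > fs/2 = 11.4 kHz, folds to fs − 11.8 kHz = 11 kHz.
101.9 kHz mod fs = 10.7 kHz.
10.7 kHz ≤ fs/2 = 11.4 kHz, appears at 10.7 kHz.
Distinct values: {2.1 kHz, 4.6 kHz, 10.7 kHz, 11 kHz}.

2.1 kHz, 4.6 kHz, 10.7 kHz, 11 kHz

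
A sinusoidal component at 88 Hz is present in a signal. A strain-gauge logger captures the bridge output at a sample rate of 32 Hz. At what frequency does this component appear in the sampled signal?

88 Hz mod fs = 24 Hz.
24 Hz > fs/2 = 16 Hz, folds to fs − 24 Hz = 8 Hz.

8 Hz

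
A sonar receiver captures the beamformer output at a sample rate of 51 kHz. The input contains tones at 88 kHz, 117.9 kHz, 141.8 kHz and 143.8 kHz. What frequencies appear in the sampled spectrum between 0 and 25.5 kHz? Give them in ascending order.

9.2 kHz, 11.2 kHz, 14 kHz, 15.9 kHz

fs/2 = 25.5 kHz.
88 kHz mod fs = 37 kHz.
37 kHz > fs/2 = 25.5 kHz, folds to fs − 37 kHz = 14 kHz.
117.9 kHz mod fs = 15.9 kHz.
15.9 kHz ≤ fs/2 = 25.5 kHz, appears at 15.9 kHz.
141.8 kHz mod fs = 39.8 kHz.
39.8 kHz > fs/2 = 25.5 kHz, folds to fs − 39.8 kHz = 11.2 kHz.
143.8 kHz mod fs = 41.8 kHz.
41.8 kHz > fs/2 = 25.5 kHz, folds to fs − 41.8 kHz = 9.2 kHz.
Distinct values: {9.2 kHz, 11.2 kHz, 14 kHz, 15.9 kHz}.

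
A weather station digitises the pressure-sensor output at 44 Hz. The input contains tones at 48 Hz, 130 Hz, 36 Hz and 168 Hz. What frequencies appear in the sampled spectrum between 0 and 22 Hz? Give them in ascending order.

fs/2 = 22 Hz.
48 Hz mod fs = 4 Hz.
4 Hz ≤ fs/2 = 22 Hz, appears at 4 Hz.
130 Hz mod fs = 42 Hz.
42 Hz > fs/2 = 22 Hz, folds to fs − 42 Hz = 2 Hz.
36 Hz > fs/2 = 22 Hz, folds to fs − 36 Hz = 8 Hz.
168 Hz mod fs = 36 Hz.
36 Hz > fs/2 = 22 Hz, folds to fs − 36 Hz = 8 Hz.
Distinct values: {2 Hz, 4 Hz, 8 Hz}.

2 Hz, 4 Hz, 8 Hz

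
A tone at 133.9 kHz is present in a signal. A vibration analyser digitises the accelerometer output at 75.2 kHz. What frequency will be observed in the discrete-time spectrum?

133.9 kHz mod fs = 58.7 kHz.
58.7 kHz > fs/2 = 37.6 kHz, folds to fs − 58.7 kHz = 16.5 kHz.

16.5 kHz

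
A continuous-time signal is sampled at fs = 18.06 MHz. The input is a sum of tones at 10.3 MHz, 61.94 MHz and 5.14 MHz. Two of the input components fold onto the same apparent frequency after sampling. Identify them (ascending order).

fs/2 = 9.03 MHz.
10.3 MHz > fs/2 = 9.03 MHz, folds to fs − 10.3 MHz = 7.76 MHz.
61.94 MHz mod fs = 7.76 MHz.
7.76 MHz ≤ fs/2 = 9.03 MHz, appears at 7.76 MHz.
5.14 MHz ≤ fs/2 = 9.03 MHz, passes unchanged.
10.3 MHz and 61.94 MHz both map to 7.76 MHz.

10.3 MHz, 61.94 MHz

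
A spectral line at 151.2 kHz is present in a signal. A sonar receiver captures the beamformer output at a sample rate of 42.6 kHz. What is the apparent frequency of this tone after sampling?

19.2 kHz

151.2 kHz mod fs = 23.4 kHz.
23.4 kHz > fs/2 = 21.3 kHz, folds to fs − 23.4 kHz = 19.2 kHz.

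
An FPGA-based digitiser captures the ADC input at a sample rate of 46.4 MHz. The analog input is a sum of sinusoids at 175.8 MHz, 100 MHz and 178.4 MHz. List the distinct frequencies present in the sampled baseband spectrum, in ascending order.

7.2 MHz, 9.8 MHz

fs/2 = 23.2 MHz.
175.8 MHz mod fs = 36.6 MHz.
36.6 MHz > fs/2 = 23.2 MHz, folds to fs − 36.6 MHz = 9.8 MHz.
100 MHz mod fs = 7.2 MHz.
7.2 MHz ≤ fs/2 = 23.2 MHz, appears at 7.2 MHz.
178.4 MHz mod fs = 39.2 MHz.
39.2 MHz > fs/2 = 23.2 MHz, folds to fs − 39.2 MHz = 7.2 MHz.
Distinct values: {7.2 MHz, 9.8 MHz}.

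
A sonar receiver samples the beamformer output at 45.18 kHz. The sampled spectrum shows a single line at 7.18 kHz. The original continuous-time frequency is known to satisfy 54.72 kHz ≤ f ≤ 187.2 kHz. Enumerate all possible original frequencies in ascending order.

83.18 kHz, 97.54 kHz, 128.36 kHz, 142.72 kHz, 173.54 kHz

Frequencies that alias to 7.18 kHz are k·fs ± 7.18 kHz for integer k ≥ 0.
k=0: 7.18 kHz.
k=1: 38 kHz, 52.36 kHz.
k=2: 83.18 kHz, 97.54 kHz.
k=3: 128.36 kHz, 142.72 kHz.
k=4: 173.54 kHz, 187.9 kHz.
k=5: 218.72 kHz, 233.08 kHz.
Within [54.72 kHz, 187.2 kHz]: 83.18 kHz, 97.54 kHz, 128.36 kHz, 142.72 kHz, 173.54 kHz.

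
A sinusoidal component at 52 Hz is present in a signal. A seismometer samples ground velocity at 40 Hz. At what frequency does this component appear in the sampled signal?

12 Hz

52 Hz mod fs = 12 Hz.
12 Hz ≤ fs/2 = 20 Hz, appears at 12 Hz.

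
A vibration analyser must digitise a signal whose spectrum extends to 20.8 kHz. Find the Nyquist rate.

Nyquist rate = 2 × 20.8 kHz = 41.6 kHz.

41.6 kHz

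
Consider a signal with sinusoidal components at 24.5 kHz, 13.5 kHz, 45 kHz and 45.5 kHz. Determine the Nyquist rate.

Highest-frequency component: 45.5 kHz.
Nyquist rate = 2 × 45.5 kHz = 91 kHz.

91 kHz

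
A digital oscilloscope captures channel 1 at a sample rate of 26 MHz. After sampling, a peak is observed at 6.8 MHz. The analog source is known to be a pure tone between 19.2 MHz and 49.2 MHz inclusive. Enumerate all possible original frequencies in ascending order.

Frequencies that alias to 6.8 MHz are k·fs ± 6.8 MHz for integer k ≥ 0.
k=0: 6.8 MHz.
k=1: 19.2 MHz, 32.8 MHz.
k=2: 45.2 MHz, 58.8 MHz.
k=3: 71.2 MHz, 84.8 MHz.
Within [19.2 MHz, 49.2 MHz]: 19.2 MHz, 32.8 MHz, 45.2 MHz.

19.2 MHz, 32.8 MHz, 45.2 MHz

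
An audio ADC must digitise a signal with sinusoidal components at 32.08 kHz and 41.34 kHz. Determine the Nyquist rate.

82.68 kHz

Highest-frequency component: 41.34 kHz.
Nyquist rate = 2 × 41.34 kHz = 82.68 kHz.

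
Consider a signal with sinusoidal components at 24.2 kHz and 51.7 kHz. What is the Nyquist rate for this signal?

103.4 kHz

Highest-frequency component: 51.7 kHz.
Nyquist rate = 2 × 51.7 kHz = 103.4 kHz.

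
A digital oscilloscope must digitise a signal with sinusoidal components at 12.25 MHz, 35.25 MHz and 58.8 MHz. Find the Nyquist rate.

Highest-frequency component: 58.8 MHz.
Nyquist rate = 2 × 58.8 MHz = 117.6 MHz.

117.6 MHz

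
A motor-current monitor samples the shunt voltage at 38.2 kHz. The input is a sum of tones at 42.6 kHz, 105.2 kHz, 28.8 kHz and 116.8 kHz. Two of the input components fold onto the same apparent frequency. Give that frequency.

fs/2 = 19.1 kHz.
42.6 kHz mod fs = 4.4 kHz.
4.4 kHz ≤ fs/2 = 19.1 kHz, appears at 4.4 kHz.
105.2 kHz mod fs = 28.8 kHz.
28.8 kHz > fs/2 = 19.1 kHz, folds to fs − 28.8 kHz = 9.4 kHz.
28.8 kHz > fs/2 = 19.1 kHz, folds to fs − 28.8 kHz = 9.4 kHz.
116.8 kHz mod fs = 2.2 kHz.
2.2 kHz ≤ fs/2 = 19.1 kHz, appears at 2.2 kHz.
28.8 kHz and 105.2 kHz both map to 9.4 kHz.

9.4 kHz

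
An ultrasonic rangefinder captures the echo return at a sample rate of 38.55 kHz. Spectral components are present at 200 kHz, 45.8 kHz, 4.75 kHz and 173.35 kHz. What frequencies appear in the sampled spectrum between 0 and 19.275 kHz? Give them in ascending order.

fs/2 = 19.275 kHz.
200 kHz mod fs = 7.25 kHz.
7.25 kHz ≤ fs/2 = 19.275 kHz, appears at 7.25 kHz.
45.8 kHz mod fs = 7.25 kHz.
7.25 kHz ≤ fs/2 = 19.275 kHz, appears at 7.25 kHz.
4.75 kHz ≤ fs/2 = 19.275 kHz, passes unchanged.
173.35 kHz mod fs = 19.15 kHz.
19.15 kHz ≤ fs/2 = 19.275 kHz, appears at 19.15 kHz.
Distinct values: {4.75 kHz, 7.25 kHz, 19.15 kHz}.

4.75 kHz, 7.25 kHz, 19.15 kHz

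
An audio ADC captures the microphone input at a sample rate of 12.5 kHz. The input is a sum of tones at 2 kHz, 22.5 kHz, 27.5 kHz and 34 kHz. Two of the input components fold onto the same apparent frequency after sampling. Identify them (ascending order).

fs/2 = 6.25 kHz.
2 kHz ≤ fs/2 = 6.25 kHz, passes unchanged.
22.5 kHz mod fs = 10 kHz.
10 kHz > fs/2 = 6.25 kHz, folds to fs − 10 kHz = 2.5 kHz.
27.5 kHz mod fs = 2.5 kHz.
2.5 kHz ≤ fs/2 = 6.25 kHz, appears at 2.5 kHz.
34 kHz mod fs = 9 kHz.
9 kHz > fs/2 = 6.25 kHz, folds to fs − 9 kHz = 3.5 kHz.
22.5 kHz and 27.5 kHz both map to 2.5 kHz.

22.5 kHz, 27.5 kHz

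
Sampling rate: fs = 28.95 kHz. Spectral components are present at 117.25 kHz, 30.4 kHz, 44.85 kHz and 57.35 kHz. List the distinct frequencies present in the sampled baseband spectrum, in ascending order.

0.55 kHz, 1.45 kHz, 13.05 kHz

fs/2 = 14.475 kHz.
117.25 kHz mod fs = 1.45 kHz.
1.45 kHz ≤ fs/2 = 14.475 kHz, appears at 1.45 kHz.
30.4 kHz mod fs = 1.45 kHz.
1.45 kHz ≤ fs/2 = 14.475 kHz, appears at 1.45 kHz.
44.85 kHz mod fs = 15.9 kHz.
15.9 kHz > fs/2 = 14.475 kHz, folds to fs − 15.9 kHz = 13.05 kHz.
57.35 kHz mod fs = 28.4 kHz.
28.4 kHz > fs/2 = 14.475 kHz, folds to fs − 28.4 kHz = 0.55 kHz.
Distinct values: {0.55 kHz, 1.45 kHz, 13.05 kHz}.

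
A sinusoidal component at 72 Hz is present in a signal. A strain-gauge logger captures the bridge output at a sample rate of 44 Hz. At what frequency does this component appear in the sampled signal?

72 Hz mod fs = 28 Hz.
28 Hz > fs/2 = 22 Hz, folds to fs − 28 Hz = 16 Hz.

16 Hz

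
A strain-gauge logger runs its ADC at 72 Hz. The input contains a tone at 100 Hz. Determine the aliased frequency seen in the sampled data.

100 Hz mod fs = 28 Hz.
28 Hz ≤ fs/2 = 36 Hz, appears at 28 Hz.

28 Hz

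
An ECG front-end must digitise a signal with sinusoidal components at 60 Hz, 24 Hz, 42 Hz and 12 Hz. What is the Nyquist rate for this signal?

120 Hz

Highest-frequency component: 60 Hz.
Nyquist rate = 2 × 60 Hz = 120 Hz.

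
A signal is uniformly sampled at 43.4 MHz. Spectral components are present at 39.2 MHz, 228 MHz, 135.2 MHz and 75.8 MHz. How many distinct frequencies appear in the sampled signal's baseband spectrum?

3

fs/2 = 21.7 MHz.
39.2 MHz > fs/2 = 21.7 MHz, folds to fs − 39.2 MHz = 4.2 MHz.
228 MHz mod fs = 11 MHz.
11 MHz ≤ fs/2 = 21.7 MHz, appears at 11 MHz.
135.2 MHz mod fs = 5 MHz.
5 MHz ≤ fs/2 = 21.7 MHz, appears at 5 MHz.
75.8 MHz mod fs = 32.4 MHz.
32.4 MHz > fs/2 = 21.7 MHz, folds to fs − 32.4 MHz = 11 MHz.
Distinct values: {4.2 MHz, 5 MHz, 11 MHz} → 3.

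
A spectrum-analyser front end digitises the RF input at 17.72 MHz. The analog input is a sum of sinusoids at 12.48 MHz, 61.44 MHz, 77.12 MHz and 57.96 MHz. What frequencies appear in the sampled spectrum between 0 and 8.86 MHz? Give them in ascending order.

4.8 MHz, 5.24 MHz, 6.24 MHz, 8.28 MHz

fs/2 = 8.86 MHz.
12.48 MHz > fs/2 = 8.86 MHz, folds to fs − 12.48 MHz = 5.24 MHz.
61.44 MHz mod fs = 8.28 MHz.
8.28 MHz ≤ fs/2 = 8.86 MHz, appears at 8.28 MHz.
77.12 MHz mod fs = 6.24 MHz.
6.24 MHz ≤ fs/2 = 8.86 MHz, appears at 6.24 MHz.
57.96 MHz mod fs = 4.8 MHz.
4.8 MHz ≤ fs/2 = 8.86 MHz, appears at 4.8 MHz.
Distinct values: {4.8 MHz, 5.24 MHz, 6.24 MHz, 8.28 MHz}.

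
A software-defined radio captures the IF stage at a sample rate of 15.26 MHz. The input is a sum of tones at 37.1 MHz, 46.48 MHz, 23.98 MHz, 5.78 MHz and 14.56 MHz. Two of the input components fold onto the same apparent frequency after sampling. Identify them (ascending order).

14.56 MHz, 46.48 MHz

fs/2 = 7.63 MHz.
37.1 MHz mod fs = 6.58 MHz.
6.58 MHz ≤ fs/2 = 7.63 MHz, appears at 6.58 MHz.
46.48 MHz mod fs = 0.7 MHz.
0.7 MHz ≤ fs/2 = 7.63 MHz, appears at 0.7 MHz.
23.98 MHz mod fs = 8.72 MHz.
8.72 MHz > fs/2 = 7.63 MHz, folds to fs − 8.72 MHz = 6.54 MHz.
5.78 MHz ≤ fs/2 = 7.63 MHz, passes unchanged.
14.56 MHz > fs/2 = 7.63 MHz, folds to fs − 14.56 MHz = 0.7 MHz.
14.56 MHz and 46.48 MHz both map to 0.7 MHz.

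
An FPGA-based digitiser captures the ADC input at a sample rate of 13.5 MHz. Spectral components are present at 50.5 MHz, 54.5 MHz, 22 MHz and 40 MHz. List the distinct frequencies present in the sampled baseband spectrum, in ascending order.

0.5 MHz, 3.5 MHz, 5 MHz

fs/2 = 6.75 MHz.
50.5 MHz mod fs = 10 MHz.
10 MHz > fs/2 = 6.75 MHz, folds to fs − 10 MHz = 3.5 MHz.
54.5 MHz mod fs = 0.5 MHz.
0.5 MHz ≤ fs/2 = 6.75 MHz, appears at 0.5 MHz.
22 MHz mod fs = 8.5 MHz.
8.5 MHz > fs/2 = 6.75 MHz, folds to fs − 8.5 MHz = 5 MHz.
40 MHz mod fs = 13 MHz.
13 MHz > fs/2 = 6.75 MHz, folds to fs − 13 MHz = 0.5 MHz.
Distinct values: {0.5 MHz, 3.5 MHz, 5 MHz}.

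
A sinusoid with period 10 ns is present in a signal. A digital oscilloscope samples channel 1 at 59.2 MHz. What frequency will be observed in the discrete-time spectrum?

18.4 MHz

T = 10 ns → f = 1/T = 100 MHz.
100 MHz mod fs = 40.8 MHz.
40.8 MHz > fs/2 = 29.6 MHz, folds to fs − 40.8 MHz = 18.4 MHz.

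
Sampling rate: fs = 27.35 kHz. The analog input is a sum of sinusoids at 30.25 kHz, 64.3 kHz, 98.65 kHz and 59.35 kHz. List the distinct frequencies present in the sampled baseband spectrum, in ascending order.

2.9 kHz, 4.65 kHz, 9.6 kHz, 10.75 kHz

fs/2 = 13.675 kHz.
30.25 kHz mod fs = 2.9 kHz.
2.9 kHz ≤ fs/2 = 13.675 kHz, appears at 2.9 kHz.
64.3 kHz mod fs = 9.6 kHz.
9.6 kHz ≤ fs/2 = 13.675 kHz, appears at 9.6 kHz.
98.65 kHz mod fs = 16.6 kHz.
16.6 kHz > fs/2 = 13.675 kHz, folds to fs − 16.6 kHz = 10.75 kHz.
59.35 kHz mod fs = 4.65 kHz.
4.65 kHz ≤ fs/2 = 13.675 kHz, appears at 4.65 kHz.
Distinct values: {2.9 kHz, 4.65 kHz, 9.6 kHz, 10.75 kHz}.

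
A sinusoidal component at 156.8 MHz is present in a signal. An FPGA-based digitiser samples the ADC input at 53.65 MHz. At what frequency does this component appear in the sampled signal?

4.15 MHz

156.8 MHz mod fs = 49.5 MHz.
49.5 MHz > fs/2 = 26.825 MHz, folds to fs − 49.5 MHz = 4.15 MHz.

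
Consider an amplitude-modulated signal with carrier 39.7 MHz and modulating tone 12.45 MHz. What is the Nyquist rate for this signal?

AM sidebands sit at fc ± fm = 27.25 MHz and 52.15 MHz.
Highest-frequency component: 52.15 MHz.
Nyquist rate = 2 × 52.15 MHz = 104.3 MHz.

104.3 MHz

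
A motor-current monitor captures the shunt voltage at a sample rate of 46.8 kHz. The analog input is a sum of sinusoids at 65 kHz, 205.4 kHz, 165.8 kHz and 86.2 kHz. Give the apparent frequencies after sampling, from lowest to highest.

7.4 kHz, 18.2 kHz, 21.4 kHz

fs/2 = 23.4 kHz.
65 kHz mod fs = 18.2 kHz.
18.2 kHz ≤ fs/2 = 23.4 kHz, appears at 18.2 kHz.
205.4 kHz mod fs = 18.2 kHz.
18.2 kHz ≤ fs/2 = 23.4 kHz, appears at 18.2 kHz.
165.8 kHz mod fs = 25.4 kHz.
25.4 kHz > fs/2 = 23.4 kHz, folds to fs − 25.4 kHz = 21.4 kHz.
86.2 kHz mod fs = 39.4 kHz.
39.4 kHz > fs/2 = 23.4 kHz, folds to fs − 39.4 kHz = 7.4 kHz.
Distinct values: {7.4 kHz, 18.2 kHz, 21.4 kHz}.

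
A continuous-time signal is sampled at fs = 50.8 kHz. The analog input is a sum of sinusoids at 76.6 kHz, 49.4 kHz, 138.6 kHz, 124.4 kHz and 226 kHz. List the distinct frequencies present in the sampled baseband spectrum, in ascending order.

fs/2 = 25.4 kHz.
76.6 kHz mod fs = 25.8 kHz.
25.8 kHz > fs/2 = 25.4 kHz, folds to fs − 25.8 kHz = 25 kHz.
49.4 kHz > fs/2 = 25.4 kHz, folds to fs − 49.4 kHz = 1.4 kHz.
138.6 kHz mod fs = 37 kHz.
37 kHz > fs/2 = 25.4 kHz, folds to fs − 37 kHz = 13.8 kHz.
124.4 kHz mod fs = 22.8 kHz.
22.8 kHz ≤ fs/2 = 25.4 kHz, appears at 22.8 kHz.
226 kHz mod fs = 22.8 kHz.
22.8 kHz ≤ fs/2 = 25.4 kHz, appears at 22.8 kHz.
Distinct values: {1.4 kHz, 13.8 kHz, 22.8 kHz, 25 kHz}.

1.4 kHz, 13.8 kHz, 22.8 kHz, 25 kHz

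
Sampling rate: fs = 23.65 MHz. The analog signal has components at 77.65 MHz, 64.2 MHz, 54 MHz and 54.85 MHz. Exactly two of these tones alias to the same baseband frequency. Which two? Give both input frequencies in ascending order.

54 MHz, 77.65 MHz

fs/2 = 11.825 MHz.
77.65 MHz mod fs = 6.7 MHz.
6.7 MHz ≤ fs/2 = 11.825 MHz, appears at 6.7 MHz.
64.2 MHz mod fs = 16.9 MHz.
16.9 MHz > fs/2 = 11.825 MHz, folds to fs − 16.9 MHz = 6.75 MHz.
54 MHz mod fs = 6.7 MHz.
6.7 MHz ≤ fs/2 = 11.825 MHz, appears at 6.7 MHz.
54.85 MHz mod fs = 7.55 MHz.
7.55 MHz ≤ fs/2 = 11.825 MHz, appears at 7.55 MHz.
54 MHz and 77.65 MHz both map to 6.7 MHz.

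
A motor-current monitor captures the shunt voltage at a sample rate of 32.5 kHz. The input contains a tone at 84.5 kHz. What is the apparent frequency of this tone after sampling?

13 kHz

84.5 kHz mod fs = 19.5 kHz.
19.5 kHz > fs/2 = 16.25 kHz, folds to fs − 19.5 kHz = 13 kHz.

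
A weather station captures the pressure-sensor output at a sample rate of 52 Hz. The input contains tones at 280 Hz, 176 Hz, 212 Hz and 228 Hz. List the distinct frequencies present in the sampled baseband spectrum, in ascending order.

4 Hz, 20 Hz

fs/2 = 26 Hz.
280 Hz mod fs = 20 Hz.
20 Hz ≤ fs/2 = 26 Hz, appears at 20 Hz.
176 Hz mod fs = 20 Hz.
20 Hz ≤ fs/2 = 26 Hz, appears at 20 Hz.
212 Hz mod fs = 4 Hz.
4 Hz ≤ fs/2 = 26 Hz, appears at 4 Hz.
228 Hz mod fs = 20 Hz.
20 Hz ≤ fs/2 = 26 Hz, appears at 20 Hz.
Distinct values: {4 Hz, 20 Hz}.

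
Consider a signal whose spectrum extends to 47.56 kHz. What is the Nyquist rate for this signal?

Nyquist rate = 2 × 47.56 kHz = 95.12 kHz.

95.12 kHz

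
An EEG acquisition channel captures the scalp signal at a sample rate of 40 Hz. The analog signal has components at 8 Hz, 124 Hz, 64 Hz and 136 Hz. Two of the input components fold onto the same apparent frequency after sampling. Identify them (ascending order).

fs/2 = 20 Hz.
8 Hz ≤ fs/2 = 20 Hz, passes unchanged.
124 Hz mod fs = 4 Hz.
4 Hz ≤ fs/2 = 20 Hz, appears at 4 Hz.
64 Hz mod fs = 24 Hz.
24 Hz > fs/2 = 20 Hz, folds to fs − 24 Hz = 16 Hz.
136 Hz mod fs = 16 Hz.
16 Hz ≤ fs/2 = 20 Hz, appears at 16 Hz.
64 Hz and 136 Hz both map to 16 Hz.

64 Hz, 136 Hz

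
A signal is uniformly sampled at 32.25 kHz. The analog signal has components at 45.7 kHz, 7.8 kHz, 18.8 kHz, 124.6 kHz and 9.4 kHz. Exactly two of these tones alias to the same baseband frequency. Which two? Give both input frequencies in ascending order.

fs/2 = 16.125 kHz.
45.7 kHz mod fs = 13.45 kHz.
13.45 kHz ≤ fs/2 = 16.125 kHz, appears at 13.45 kHz.
7.8 kHz ≤ fs/2 = 16.125 kHz, passes unchanged.
18.8 kHz > fs/2 = 16.125 kHz, folds to fs − 18.8 kHz = 13.45 kHz.
124.6 kHz mod fs = 27.85 kHz.
27.85 kHz > fs/2 = 16.125 kHz, folds to fs − 27.85 kHz = 4.4 kHz.
9.4 kHz ≤ fs/2 = 16.125 kHz, passes unchanged.
18.8 kHz and 45.7 kHz both map to 13.45 kHz.

18.8 kHz, 45.7 kHz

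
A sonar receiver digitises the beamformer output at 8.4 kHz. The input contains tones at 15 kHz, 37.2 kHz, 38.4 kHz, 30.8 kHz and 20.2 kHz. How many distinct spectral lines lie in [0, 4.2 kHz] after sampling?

fs/2 = 4.2 kHz.
15 kHz mod fs = 6.6 kHz.
6.6 kHz > fs/2 = 4.2 kHz, folds to fs − 6.6 kHz = 1.8 kHz.
37.2 kHz mod fs = 3.6 kHz.
3.6 kHz ≤ fs/2 = 4.2 kHz, appears at 3.6 kHz.
38.4 kHz mod fs = 4.8 kHz.
4.8 kHz > fs/2 = 4.2 kHz, folds to fs − 4.8 kHz = 3.6 kHz.
30.8 kHz mod fs = 5.6 kHz.
5.6 kHz > fs/2 = 4.2 kHz, folds to fs − 5.6 kHz = 2.8 kHz.
20.2 kHz mod fs = 3.4 kHz.
3.4 kHz ≤ fs/2 = 4.2 kHz, appears at 3.4 kHz.
Distinct values: {1.8 kHz, 2.8 kHz, 3.4 kHz, 3.6 kHz} → 4.

4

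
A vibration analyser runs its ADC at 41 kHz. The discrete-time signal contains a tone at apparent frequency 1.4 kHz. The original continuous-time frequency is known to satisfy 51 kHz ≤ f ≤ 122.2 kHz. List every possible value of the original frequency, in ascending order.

Frequencies that alias to 1.4 kHz are k·fs ± 1.4 kHz for integer k ≥ 0.
k=0: 1.4 kHz.
k=1: 39.6 kHz, 42.4 kHz.
k=2: 80.6 kHz, 83.4 kHz.
k=3: 121.6 kHz, 124.4 kHz.
k=4: 162.6 kHz, 165.4 kHz.
Within [51 kHz, 122.2 kHz]: 80.6 kHz, 83.4 kHz, 121.6 kHz.

80.6 kHz, 83.4 kHz, 121.6 kHz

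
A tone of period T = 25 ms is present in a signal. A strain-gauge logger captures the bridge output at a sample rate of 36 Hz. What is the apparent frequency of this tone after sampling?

4 Hz

T = 25 ms → f = 1/T = 40 Hz.
40 Hz mod fs = 4 Hz.
4 Hz ≤ fs/2 = 18 Hz, appears at 4 Hz.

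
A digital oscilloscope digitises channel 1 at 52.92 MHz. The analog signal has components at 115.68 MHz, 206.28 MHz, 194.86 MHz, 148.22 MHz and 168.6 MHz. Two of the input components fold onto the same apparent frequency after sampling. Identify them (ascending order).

fs/2 = 26.46 MHz.
115.68 MHz mod fs = 9.84 MHz.
9.84 MHz ≤ fs/2 = 26.46 MHz, appears at 9.84 MHz.
206.28 MHz mod fs = 47.52 MHz.
47.52 MHz > fs/2 = 26.46 MHz, folds to fs − 47.52 MHz = 5.4 MHz.
194.86 MHz mod fs = 36.1 MHz.
36.1 MHz > fs/2 = 26.46 MHz, folds to fs − 36.1 MHz = 16.82 MHz.
148.22 MHz mod fs = 42.38 MHz.
42.38 MHz > fs/2 = 26.46 MHz, folds to fs − 42.38 MHz = 10.54 MHz.
168.6 MHz mod fs = 9.84 MHz.
9.84 MHz ≤ fs/2 = 26.46 MHz, appears at 9.84 MHz.
115.68 MHz and 168.6 MHz both map to 9.84 MHz.

115.68 MHz, 168.6 MHz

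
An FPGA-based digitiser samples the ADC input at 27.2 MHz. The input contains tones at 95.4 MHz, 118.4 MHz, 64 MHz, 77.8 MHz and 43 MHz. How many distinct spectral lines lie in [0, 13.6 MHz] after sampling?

fs/2 = 13.6 MHz.
95.4 MHz mod fs = 13.8 MHz.
13.8 MHz > fs/2 = 13.6 MHz, folds to fs − 13.8 MHz = 13.4 MHz.
118.4 MHz mod fs = 9.6 MHz.
9.6 MHz ≤ fs/2 = 13.6 MHz, appears at 9.6 MHz.
64 MHz mod fs = 9.6 MHz.
9.6 MHz ≤ fs/2 = 13.6 MHz, appears at 9.6 MHz.
77.8 MHz mod fs = 23.4 MHz.
23.4 MHz > fs/2 = 13.6 MHz, folds to fs − 23.4 MHz = 3.8 MHz.
43 MHz mod fs = 15.8 MHz.
15.8 MHz > fs/2 = 13.6 MHz, folds to fs − 15.8 MHz = 11.4 MHz.
Distinct values: {3.8 MHz, 9.6 MHz, 11.4 MHz, 13.4 MHz} → 4.

4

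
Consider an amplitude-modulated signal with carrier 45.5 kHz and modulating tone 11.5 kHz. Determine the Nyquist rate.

AM sidebands sit at fc ± fm = 34 kHz and 57 kHz.
Highest-frequency component: 57 kHz.
Nyquist rate = 2 × 57 kHz = 114 kHz.

114 kHz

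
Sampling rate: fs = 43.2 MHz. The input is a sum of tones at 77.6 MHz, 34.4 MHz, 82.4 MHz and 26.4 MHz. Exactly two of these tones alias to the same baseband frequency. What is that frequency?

fs/2 = 21.6 MHz.
77.6 MHz mod fs = 34.4 MHz.
34.4 MHz > fs/2 = 21.6 MHz, folds to fs − 34.4 MHz = 8.8 MHz.
34.4 MHz > fs/2 = 21.6 MHz, folds to fs − 34.4 MHz = 8.8 MHz.
82.4 MHz mod fs = 39.2 MHz.
39.2 MHz > fs/2 = 21.6 MHz, folds to fs − 39.2 MHz = 4 MHz.
26.4 MHz > fs/2 = 21.6 MHz, folds to fs − 26.4 MHz = 16.8 MHz.
34.4 MHz and 77.6 MHz both map to 8.8 MHz.

8.8 MHz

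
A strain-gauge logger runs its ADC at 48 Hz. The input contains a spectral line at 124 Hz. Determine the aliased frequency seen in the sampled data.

124 Hz mod fs = 28 Hz.
28 Hz > fs/2 = 24 Hz, folds to fs − 28 Hz = 20 Hz.

20 Hz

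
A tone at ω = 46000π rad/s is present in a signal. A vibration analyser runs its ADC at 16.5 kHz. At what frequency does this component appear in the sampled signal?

ω = 46000π rad/s → f = ω/(2π) = 23000 Hz = 23 kHz.
23 kHz mod fs = 6.5 kHz.
6.5 kHz ≤ fs/2 = 8.25 kHz, appears at 6.5 kHz.

6.5 kHz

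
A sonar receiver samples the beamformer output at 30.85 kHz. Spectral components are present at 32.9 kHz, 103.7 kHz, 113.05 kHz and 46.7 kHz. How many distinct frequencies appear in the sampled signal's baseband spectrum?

4

fs/2 = 15.425 kHz.
32.9 kHz mod fs = 2.05 kHz.
2.05 kHz ≤ fs/2 = 15.425 kHz, appears at 2.05 kHz.
103.7 kHz mod fs = 11.15 kHz.
11.15 kHz ≤ fs/2 = 15.425 kHz, appears at 11.15 kHz.
113.05 kHz mod fs = 20.5 kHz.
20.5 kHz > fs/2 = 15.425 kHz, folds to fs − 20.5 kHz = 10.35 kHz.
46.7 kHz mod fs = 15.85 kHz.
15.85 kHz > fs/2 = 15.425 kHz, folds to fs − 15.85 kHz = 15 kHz.
Distinct values: {2.05 kHz, 10.35 kHz, 11.15 kHz, 15 kHz} → 4.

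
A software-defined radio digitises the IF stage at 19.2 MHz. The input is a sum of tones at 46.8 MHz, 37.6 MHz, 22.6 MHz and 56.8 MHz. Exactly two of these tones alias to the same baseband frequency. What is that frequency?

0.8 MHz

fs/2 = 9.6 MHz.
46.8 MHz mod fs = 8.4 MHz.
8.4 MHz ≤ fs/2 = 9.6 MHz, appears at 8.4 MHz.
37.6 MHz mod fs = 18.4 MHz.
18.4 MHz > fs/2 = 9.6 MHz, folds to fs − 18.4 MHz = 0.8 MHz.
22.6 MHz mod fs = 3.4 MHz.
3.4 MHz ≤ fs/2 = 9.6 MHz, appears at 3.4 MHz.
56.8 MHz mod fs = 18.4 MHz.
18.4 MHz > fs/2 = 9.6 MHz, folds to fs − 18.4 MHz = 0.8 MHz.
37.6 MHz and 56.8 MHz both map to 0.8 MHz.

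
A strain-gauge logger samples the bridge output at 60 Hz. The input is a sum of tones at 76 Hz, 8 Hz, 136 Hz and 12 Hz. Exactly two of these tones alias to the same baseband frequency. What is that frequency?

fs/2 = 30 Hz.
76 Hz mod fs = 16 Hz.
16 Hz ≤ fs/2 = 30 Hz, appears at 16 Hz.
8 Hz ≤ fs/2 = 30 Hz, passes unchanged.
136 Hz mod fs = 16 Hz.
16 Hz ≤ fs/2 = 30 Hz, appears at 16 Hz.
12 Hz ≤ fs/2 = 30 Hz, passes unchanged.
76 Hz and 136 Hz both map to 16 Hz.

16 Hz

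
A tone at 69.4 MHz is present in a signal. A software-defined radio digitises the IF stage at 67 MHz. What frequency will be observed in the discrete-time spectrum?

2.4 MHz

69.4 MHz mod fs = 2.4 MHz.
2.4 MHz ≤ fs/2 = 33.5 MHz, appears at 2.4 MHz.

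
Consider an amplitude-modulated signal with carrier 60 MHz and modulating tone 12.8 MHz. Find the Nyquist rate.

AM sidebands sit at fc ± fm = 47.2 MHz and 72.8 MHz.
Highest-frequency component: 72.8 MHz.
Nyquist rate = 2 × 72.8 MHz = 145.6 MHz.

145.6 MHz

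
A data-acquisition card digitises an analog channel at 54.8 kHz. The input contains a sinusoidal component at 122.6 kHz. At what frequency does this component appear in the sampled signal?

13 kHz

122.6 kHz mod fs = 13 kHz.
13 kHz ≤ fs/2 = 27.4 kHz, appears at 13 kHz.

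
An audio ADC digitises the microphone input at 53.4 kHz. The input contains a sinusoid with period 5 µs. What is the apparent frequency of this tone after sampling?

13.6 kHz

T = 5 µs → f = 1/T = 200 kHz.
200 kHz mod fs = 39.8 kHz.
39.8 kHz > fs/2 = 26.7 kHz, folds to fs − 39.8 kHz = 13.6 kHz.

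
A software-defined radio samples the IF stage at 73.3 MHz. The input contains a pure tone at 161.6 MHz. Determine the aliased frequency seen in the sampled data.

161.6 MHz mod fs = 15 MHz.
15 MHz ≤ fs/2 = 36.65 MHz, appears at 15 MHz.

15 MHz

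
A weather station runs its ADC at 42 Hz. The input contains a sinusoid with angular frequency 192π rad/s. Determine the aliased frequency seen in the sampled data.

ω = 192π rad/s → f = ω/(2π) = 96 Hz.
96 Hz mod fs = 12 Hz.
12 Hz ≤ fs/2 = 21 Hz, appears at 12 Hz.

12 Hz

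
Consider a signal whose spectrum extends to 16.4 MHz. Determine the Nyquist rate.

Nyquist rate = 2 × 16.4 MHz = 32.8 MHz.

32.8 MHz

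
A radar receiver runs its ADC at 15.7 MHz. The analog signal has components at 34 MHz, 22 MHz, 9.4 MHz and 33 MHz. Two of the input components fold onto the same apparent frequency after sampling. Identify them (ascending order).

fs/2 = 7.85 MHz.
34 MHz mod fs = 2.6 MHz.
2.6 MHz ≤ fs/2 = 7.85 MHz, appears at 2.6 MHz.
22 MHz mod fs = 6.3 MHz.
6.3 MHz ≤ fs/2 = 7.85 MHz, appears at 6.3 MHz.
9.4 MHz > fs/2 = 7.85 MHz, folds to fs − 9.4 MHz = 6.3 MHz.
33 MHz mod fs = 1.6 MHz.
1.6 MHz ≤ fs/2 = 7.85 MHz, appears at 1.6 MHz.
9.4 MHz and 22 MHz both map to 6.3 MHz.

9.4 MHz, 22 MHz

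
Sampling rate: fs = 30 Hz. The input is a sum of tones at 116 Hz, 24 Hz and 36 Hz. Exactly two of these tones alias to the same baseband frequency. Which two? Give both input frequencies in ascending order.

fs/2 = 15 Hz.
116 Hz mod fs = 26 Hz.
26 Hz > fs/2 = 15 Hz, folds to fs − 26 Hz = 4 Hz.
24 Hz > fs/2 = 15 Hz, folds to fs − 24 Hz = 6 Hz.
36 Hz mod fs = 6 Hz.
6 Hz ≤ fs/2 = 15 Hz, appears at 6 Hz.
24 Hz and 36 Hz both map to 6 Hz.

24 Hz, 36 Hz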